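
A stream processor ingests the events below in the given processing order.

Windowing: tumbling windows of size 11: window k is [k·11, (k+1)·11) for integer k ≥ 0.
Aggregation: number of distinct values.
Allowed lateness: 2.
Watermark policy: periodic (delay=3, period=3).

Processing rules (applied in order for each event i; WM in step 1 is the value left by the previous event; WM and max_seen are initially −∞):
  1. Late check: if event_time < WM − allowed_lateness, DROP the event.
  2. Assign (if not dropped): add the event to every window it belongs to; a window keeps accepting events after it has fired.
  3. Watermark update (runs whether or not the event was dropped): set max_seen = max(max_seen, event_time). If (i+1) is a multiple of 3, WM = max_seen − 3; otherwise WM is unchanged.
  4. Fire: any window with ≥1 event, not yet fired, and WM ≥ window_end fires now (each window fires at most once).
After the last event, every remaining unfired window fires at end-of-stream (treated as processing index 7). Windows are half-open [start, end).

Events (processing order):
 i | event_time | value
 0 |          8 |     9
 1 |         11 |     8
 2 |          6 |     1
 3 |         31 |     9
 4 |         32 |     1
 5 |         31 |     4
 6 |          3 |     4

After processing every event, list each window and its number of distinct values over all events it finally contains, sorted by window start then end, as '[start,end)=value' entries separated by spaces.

i=0 t=8 v=9: → [0,11); WM=−∞
i=1 t=11 v=8: → [11,22); WM=−∞
i=2 t=6 v=1: → [0,11); WM=8
i=3 t=31 v=9: → [22,33); WM=8
i=4 t=32 v=1: → [22,33); WM=8
i=5 t=31 v=4: → [22,33); WM=29; [0,11) fires=2 [11,22) fires=1
i=6 t=3 v=4: DROP (t<29-2); WM=29

[0,11)=2 [11,22)=1 [22,33)=3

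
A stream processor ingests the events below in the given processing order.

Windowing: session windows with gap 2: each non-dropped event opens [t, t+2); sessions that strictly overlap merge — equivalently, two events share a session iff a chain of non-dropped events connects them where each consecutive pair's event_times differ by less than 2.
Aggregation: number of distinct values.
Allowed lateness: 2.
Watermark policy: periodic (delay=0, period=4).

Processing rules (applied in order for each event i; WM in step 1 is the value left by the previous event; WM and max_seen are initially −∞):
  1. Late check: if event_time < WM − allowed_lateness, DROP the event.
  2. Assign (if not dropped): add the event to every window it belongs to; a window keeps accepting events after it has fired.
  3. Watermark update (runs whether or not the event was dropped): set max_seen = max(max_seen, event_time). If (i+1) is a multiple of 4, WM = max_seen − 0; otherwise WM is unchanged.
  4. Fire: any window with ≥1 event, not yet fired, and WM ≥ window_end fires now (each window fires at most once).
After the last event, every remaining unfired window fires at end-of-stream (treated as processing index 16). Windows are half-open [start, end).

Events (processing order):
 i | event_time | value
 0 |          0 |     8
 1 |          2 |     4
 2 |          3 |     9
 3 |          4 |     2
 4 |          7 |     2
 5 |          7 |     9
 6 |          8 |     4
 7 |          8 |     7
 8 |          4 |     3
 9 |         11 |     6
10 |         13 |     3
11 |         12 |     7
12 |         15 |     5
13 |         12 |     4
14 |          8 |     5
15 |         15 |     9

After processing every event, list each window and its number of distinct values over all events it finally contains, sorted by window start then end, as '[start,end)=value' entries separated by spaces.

[0,2)=1 [2,6)=3 [7,10)=4 [11,15)=4 [15,17)=2

i=0 t=0 v=8: → [0,2); WM=−∞
i=1 t=2 v=4: → [2,4); WM=−∞
i=2 t=3 v=9: → [2,5); WM=−∞
i=3 t=4 v=2: → [2,6); WM=4
i=4 t=7 v=2: → [7,9); WM=4
i=5 t=7 v=9: → [7,9); WM=4
i=6 t=8 v=4: → [7,10); WM=4
i=7 t=8 v=7: → [7,10); WM=8
i=8 t=4 v=3: DROP (t<8-2); WM=8
i=9 t=11 v=6: → [11,13); WM=8
i=10 t=13 v=3: → [13,15); WM=8
i=11 t=12 v=7: → [11,15); WM=13
i=12 t=15 v=5: → [15,17); WM=13
i=13 t=12 v=4: → [11,15); WM=13
i=14 t=8 v=5: DROP (t<13-2); WM=13
i=15 t=15 v=9: → [15,17); WM=15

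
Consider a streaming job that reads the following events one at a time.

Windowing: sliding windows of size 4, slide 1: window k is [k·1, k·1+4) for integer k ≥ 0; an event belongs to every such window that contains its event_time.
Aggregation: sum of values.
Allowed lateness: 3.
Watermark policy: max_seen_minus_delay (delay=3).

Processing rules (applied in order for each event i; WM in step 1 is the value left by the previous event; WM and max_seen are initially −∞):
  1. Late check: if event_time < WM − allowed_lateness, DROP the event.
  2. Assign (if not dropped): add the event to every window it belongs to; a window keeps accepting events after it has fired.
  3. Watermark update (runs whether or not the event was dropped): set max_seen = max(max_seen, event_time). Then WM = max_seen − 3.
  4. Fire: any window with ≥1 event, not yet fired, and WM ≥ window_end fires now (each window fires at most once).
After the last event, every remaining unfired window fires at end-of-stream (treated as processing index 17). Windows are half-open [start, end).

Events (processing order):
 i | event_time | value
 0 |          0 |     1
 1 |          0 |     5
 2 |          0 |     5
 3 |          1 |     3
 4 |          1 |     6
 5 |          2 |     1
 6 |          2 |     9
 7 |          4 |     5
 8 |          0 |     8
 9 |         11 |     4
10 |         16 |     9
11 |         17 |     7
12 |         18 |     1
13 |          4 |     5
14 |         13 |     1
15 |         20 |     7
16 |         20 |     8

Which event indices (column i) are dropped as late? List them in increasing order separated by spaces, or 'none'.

13

i=0 t=0 v=1: → [0,4); WM=-3
i=1 t=0 v=5: → [0,4); WM=-3
i=2 t=0 v=5: → [0,4); WM=-3
i=3 t=1 v=3: → [1,5),[0,4); WM=-2
i=4 t=1 v=6: → [1,5),[0,4); WM=-2
i=5 t=2 v=1: → [2,6),[1,5),[0,4); WM=-1
i=6 t=2 v=9: → [2,6),[1,5),[0,4); WM=-1
i=7 t=4 v=5: → [4,8),[3,7),[2,6),[1,5); WM=1
i=8 t=0 v=8: → [0,4); WM=1
i=9 t=11 v=4: → [11,15),[10,14),[9,13),[8,12); WM=8; [0,4) fires=38 [1,5) fires=24 [2,6) fires=15 [3,7) fires=5 [4,8) fires=5
i=10 t=16 v=9: → [16,20),[15,19),[14,18),[13,17); WM=13; [8,12) fires=4 [9,13) fires=4
i=11 t=17 v=7: → [17,21),[16,20),[15,19),[14,18); WM=14; [10,14) fires=4
i=12 t=18 v=1: → [18,22),[17,21),[16,20),[15,19); WM=15; [11,15) fires=4
i=13 t=4 v=5: DROP (t<15-3); WM=15
i=14 t=13 v=1: → [13,17),[12,16),[11,15),[10,14); WM=15
i=15 t=20 v=7: → [20,24),[19,23),[18,22),[17,21); WM=17; [12,16) fires=1 [13,17) fires=10
i=16 t=20 v=8: → [20,24),[19,23),[18,22),[17,21); WM=17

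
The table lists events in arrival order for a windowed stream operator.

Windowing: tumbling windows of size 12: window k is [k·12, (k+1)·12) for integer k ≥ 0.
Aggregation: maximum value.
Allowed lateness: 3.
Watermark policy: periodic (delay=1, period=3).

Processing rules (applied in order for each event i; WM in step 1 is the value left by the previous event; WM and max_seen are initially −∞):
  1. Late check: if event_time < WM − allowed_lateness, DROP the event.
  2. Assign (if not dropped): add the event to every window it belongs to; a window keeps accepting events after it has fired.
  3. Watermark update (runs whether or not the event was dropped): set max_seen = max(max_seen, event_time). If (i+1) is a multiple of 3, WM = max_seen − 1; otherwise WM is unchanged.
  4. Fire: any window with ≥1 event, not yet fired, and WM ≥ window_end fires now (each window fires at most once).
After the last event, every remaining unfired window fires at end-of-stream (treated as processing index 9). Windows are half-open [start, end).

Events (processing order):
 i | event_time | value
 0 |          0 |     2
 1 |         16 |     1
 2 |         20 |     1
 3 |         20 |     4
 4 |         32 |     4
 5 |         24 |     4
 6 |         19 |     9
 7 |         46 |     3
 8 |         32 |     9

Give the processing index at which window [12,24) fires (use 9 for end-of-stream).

5

i=0 t=0 v=2: → [0,12); WM=−∞
i=1 t=16 v=1: → [12,24); WM=−∞
i=2 t=20 v=1: → [12,24); WM=19; [0,12) fires=2
i=3 t=20 v=4: → [12,24); WM=19
i=4 t=32 v=4: → [24,36); WM=19
i=5 t=24 v=4: → [24,36); WM=31; [12,24) fires=4
i=6 t=19 v=9: DROP (t<31-3); WM=31
i=7 t=46 v=3: → [36,48); WM=31
i=8 t=32 v=9: → [24,36); WM=45; [24,36) fires=9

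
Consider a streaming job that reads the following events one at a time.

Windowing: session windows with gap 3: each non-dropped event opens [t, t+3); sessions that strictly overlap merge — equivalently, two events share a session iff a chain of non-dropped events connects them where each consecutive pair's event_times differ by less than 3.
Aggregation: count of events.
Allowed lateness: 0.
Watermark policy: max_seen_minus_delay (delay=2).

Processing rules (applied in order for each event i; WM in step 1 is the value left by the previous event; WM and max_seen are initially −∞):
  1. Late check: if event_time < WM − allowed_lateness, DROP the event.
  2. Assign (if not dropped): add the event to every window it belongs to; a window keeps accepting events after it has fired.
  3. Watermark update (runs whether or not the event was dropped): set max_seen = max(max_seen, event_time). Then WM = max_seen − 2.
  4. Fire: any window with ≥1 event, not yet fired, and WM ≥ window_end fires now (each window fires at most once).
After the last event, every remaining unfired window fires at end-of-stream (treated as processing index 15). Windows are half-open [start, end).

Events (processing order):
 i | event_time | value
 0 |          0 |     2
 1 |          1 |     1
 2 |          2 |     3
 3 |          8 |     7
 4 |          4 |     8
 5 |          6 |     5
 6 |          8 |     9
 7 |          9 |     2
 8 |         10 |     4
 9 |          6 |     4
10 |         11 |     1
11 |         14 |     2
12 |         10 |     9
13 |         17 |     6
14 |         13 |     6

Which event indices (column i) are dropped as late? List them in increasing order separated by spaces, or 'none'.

i=0 t=0 v=2: → [0,3); WM=-2
i=1 t=1 v=1: → [0,4); WM=-1
i=2 t=2 v=3: → [0,5); WM=0
i=3 t=8 v=7: → [8,11); WM=6
i=4 t=4 v=8: DROP (t<6-0); WM=6
i=5 t=6 v=5: → [6,11); WM=6
i=6 t=8 v=9: → [6,11); WM=6
i=7 t=9 v=2: → [6,12); WM=7
i=8 t=10 v=4: → [6,13); WM=8
i=9 t=6 v=4: DROP (t<8-0); WM=8
i=10 t=11 v=1: → [6,14); WM=9
i=11 t=14 v=2: → [14,17); WM=12
i=12 t=10 v=9: DROP (t<12-0); WM=12
i=13 t=17 v=6: → [17,20); WM=15
i=14 t=13 v=6: DROP (t<15-0); WM=15

4 9 12 14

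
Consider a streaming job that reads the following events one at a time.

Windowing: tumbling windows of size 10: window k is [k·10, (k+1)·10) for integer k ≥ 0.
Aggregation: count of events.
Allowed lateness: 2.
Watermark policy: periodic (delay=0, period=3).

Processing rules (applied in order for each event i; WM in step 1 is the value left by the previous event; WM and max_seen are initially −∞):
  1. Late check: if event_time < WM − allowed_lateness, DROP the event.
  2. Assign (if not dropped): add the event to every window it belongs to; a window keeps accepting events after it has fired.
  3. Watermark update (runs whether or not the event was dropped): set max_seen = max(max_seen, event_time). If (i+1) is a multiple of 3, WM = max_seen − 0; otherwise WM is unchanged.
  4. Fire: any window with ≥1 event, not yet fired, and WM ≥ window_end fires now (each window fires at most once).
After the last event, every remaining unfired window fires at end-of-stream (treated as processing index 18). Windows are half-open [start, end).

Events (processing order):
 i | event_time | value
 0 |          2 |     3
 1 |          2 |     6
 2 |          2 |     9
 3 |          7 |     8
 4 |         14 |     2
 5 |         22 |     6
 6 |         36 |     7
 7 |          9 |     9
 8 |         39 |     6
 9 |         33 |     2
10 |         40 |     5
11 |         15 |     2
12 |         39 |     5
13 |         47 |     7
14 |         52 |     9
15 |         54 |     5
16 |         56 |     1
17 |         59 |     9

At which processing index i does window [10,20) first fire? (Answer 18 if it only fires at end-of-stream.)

i=0 t=2 v=3: → [0,10); WM=−∞
i=1 t=2 v=6: → [0,10); WM=−∞
i=2 t=2 v=9: → [0,10); WM=2
i=3 t=7 v=8: → [0,10); WM=2
i=4 t=14 v=2: → [10,20); WM=2
i=5 t=22 v=6: → [20,30); WM=22; [0,10) fires=4 [10,20) fires=1
i=6 t=36 v=7: → [30,40); WM=22
i=7 t=9 v=9: DROP (t<22-2); WM=22
i=8 t=39 v=6: → [30,40); WM=39; [20,30) fires=1
i=9 t=33 v=2: DROP (t<39-2); WM=39
i=10 t=40 v=5: → [40,50); WM=39
i=11 t=15 v=2: DROP (t<39-2); WM=40; [30,40) fires=2
i=12 t=39 v=5: → [30,40); WM=40
i=13 t=47 v=7: → [40,50); WM=40
i=14 t=52 v=9: → [50,60); WM=52; [40,50) fires=2
i=15 t=54 v=5: → [50,60); WM=52
i=16 t=56 v=1: → [50,60); WM=52
i=17 t=59 v=9: → [50,60); WM=59

5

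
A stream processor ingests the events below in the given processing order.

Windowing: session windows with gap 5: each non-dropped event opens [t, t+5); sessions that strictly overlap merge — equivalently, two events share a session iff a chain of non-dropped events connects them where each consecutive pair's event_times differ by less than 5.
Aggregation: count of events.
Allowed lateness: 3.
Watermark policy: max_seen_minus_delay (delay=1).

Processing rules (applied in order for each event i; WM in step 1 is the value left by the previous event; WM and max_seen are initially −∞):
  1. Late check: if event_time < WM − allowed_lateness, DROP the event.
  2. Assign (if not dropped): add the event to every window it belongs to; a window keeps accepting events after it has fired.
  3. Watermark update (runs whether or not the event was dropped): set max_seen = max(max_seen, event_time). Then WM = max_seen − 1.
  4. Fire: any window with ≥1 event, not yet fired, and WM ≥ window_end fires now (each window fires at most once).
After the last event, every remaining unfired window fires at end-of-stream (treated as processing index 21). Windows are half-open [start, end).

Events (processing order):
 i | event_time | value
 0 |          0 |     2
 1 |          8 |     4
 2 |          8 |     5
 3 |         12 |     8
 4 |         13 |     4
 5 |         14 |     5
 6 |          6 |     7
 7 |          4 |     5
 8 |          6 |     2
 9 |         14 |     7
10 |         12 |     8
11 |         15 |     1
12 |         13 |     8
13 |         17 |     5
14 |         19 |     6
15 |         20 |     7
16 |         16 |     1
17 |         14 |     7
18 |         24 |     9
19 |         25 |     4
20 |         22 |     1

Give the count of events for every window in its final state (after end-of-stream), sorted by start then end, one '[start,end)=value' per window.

[0,5)=1 [8,30)=16

i=0 t=0 v=2: → [0,5); WM=-1
i=1 t=8 v=4: → [8,13); WM=7
i=2 t=8 v=5: → [8,13); WM=7
i=3 t=12 v=8: → [8,17); WM=11
i=4 t=13 v=4: → [8,18); WM=12
i=5 t=14 v=5: → [8,19); WM=13
i=6 t=6 v=7: DROP (t<13-3); WM=13
i=7 t=4 v=5: DROP (t<13-3); WM=13
i=8 t=6 v=2: DROP (t<13-3); WM=13
i=9 t=14 v=7: → [8,19); WM=13
i=10 t=12 v=8: → [8,19); WM=13
i=11 t=15 v=1: → [8,20); WM=14
i=12 t=13 v=8: → [8,20); WM=14
i=13 t=17 v=5: → [8,22); WM=16
i=14 t=19 v=6: → [8,24); WM=18
i=15 t=20 v=7: → [8,25); WM=19
i=16 t=16 v=1: → [8,25); WM=19
i=17 t=14 v=7: DROP (t<19-3); WM=19
i=18 t=24 v=9: → [8,29); WM=23
i=19 t=25 v=4: → [8,30); WM=24
i=20 t=22 v=1: → [8,30); WM=24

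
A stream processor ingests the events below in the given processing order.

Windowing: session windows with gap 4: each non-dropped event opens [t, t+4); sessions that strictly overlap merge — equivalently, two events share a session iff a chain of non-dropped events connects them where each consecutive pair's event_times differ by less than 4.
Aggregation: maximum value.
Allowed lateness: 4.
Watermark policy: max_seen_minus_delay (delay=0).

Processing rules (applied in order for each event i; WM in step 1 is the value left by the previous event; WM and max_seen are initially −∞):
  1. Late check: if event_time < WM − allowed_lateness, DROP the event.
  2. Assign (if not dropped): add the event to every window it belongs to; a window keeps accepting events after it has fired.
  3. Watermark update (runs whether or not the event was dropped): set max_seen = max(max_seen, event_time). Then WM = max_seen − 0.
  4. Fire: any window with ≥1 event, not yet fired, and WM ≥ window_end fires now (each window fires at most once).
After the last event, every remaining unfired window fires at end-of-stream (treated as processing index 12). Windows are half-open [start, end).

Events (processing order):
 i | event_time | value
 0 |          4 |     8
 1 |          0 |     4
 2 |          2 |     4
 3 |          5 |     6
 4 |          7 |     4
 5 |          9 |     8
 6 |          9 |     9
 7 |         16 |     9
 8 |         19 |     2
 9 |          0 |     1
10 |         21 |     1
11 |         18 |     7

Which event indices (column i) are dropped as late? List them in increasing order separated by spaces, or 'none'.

i=0 t=4 v=8: → [4,8); WM=4
i=1 t=0 v=4: → [0,4); WM=4
i=2 t=2 v=4: → [0,8); WM=4
i=3 t=5 v=6: → [0,9); WM=5
i=4 t=7 v=4: → [0,11); WM=7
i=5 t=9 v=8: → [0,13); WM=9
i=6 t=9 v=9: → [0,13); WM=9
i=7 t=16 v=9: → [16,20); WM=16
i=8 t=19 v=2: → [16,23); WM=19
i=9 t=0 v=1: DROP (t<19-4); WM=19
i=10 t=21 v=1: → [16,25); WM=21
i=11 t=18 v=7: → [16,25); WM=21

9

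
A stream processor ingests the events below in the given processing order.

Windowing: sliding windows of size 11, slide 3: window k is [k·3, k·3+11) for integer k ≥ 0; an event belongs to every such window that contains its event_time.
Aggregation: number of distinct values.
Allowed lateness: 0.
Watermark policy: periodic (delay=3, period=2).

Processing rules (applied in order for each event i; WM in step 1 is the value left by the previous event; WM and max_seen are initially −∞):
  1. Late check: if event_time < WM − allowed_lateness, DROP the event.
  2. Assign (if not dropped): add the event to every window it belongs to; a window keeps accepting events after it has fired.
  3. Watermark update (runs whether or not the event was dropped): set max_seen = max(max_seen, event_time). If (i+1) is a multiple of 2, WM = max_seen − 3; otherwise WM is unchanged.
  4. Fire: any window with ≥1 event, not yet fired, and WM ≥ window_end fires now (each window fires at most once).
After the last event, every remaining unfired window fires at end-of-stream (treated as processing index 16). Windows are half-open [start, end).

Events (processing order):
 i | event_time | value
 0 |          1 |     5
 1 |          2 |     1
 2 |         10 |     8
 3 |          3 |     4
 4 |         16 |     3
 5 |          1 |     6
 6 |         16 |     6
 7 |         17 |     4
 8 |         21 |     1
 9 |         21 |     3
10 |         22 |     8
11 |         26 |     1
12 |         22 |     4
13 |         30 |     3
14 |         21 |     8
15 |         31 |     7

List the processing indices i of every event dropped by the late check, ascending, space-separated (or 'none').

5 12 14

i=0 t=1 v=5: → [0,11); WM=−∞
i=1 t=2 v=1: → [0,11); WM=-1
i=2 t=10 v=8: → [9,20),[6,17),[3,14),[0,11); WM=-1
i=3 t=3 v=4: → [3,14),[0,11); WM=7
i=4 t=16 v=3: → [15,26),[12,23),[9,20),[6,17); WM=7
i=5 t=1 v=6: DROP (t<7-0); WM=13; [0,11) fires=4
i=6 t=16 v=6: → [15,26),[12,23),[9,20),[6,17); WM=13
i=7 t=17 v=4: → [15,26),[12,23),[9,20); WM=14; [3,14) fires=2
i=8 t=21 v=1: → [21,32),[18,29),[15,26),[12,23); WM=14
i=9 t=21 v=3: → [21,32),[18,29),[15,26),[12,23); WM=18; [6,17) fires=3
i=10 t=22 v=8: → [21,32),[18,29),[15,26),[12,23); WM=18
i=11 t=26 v=1: → [24,35),[21,32),[18,29); WM=23; [9,20) fires=4 [12,23) fires=5
i=12 t=22 v=4: DROP (t<23-0); WM=23
i=13 t=30 v=3: → [30,41),[27,38),[24,35),[21,32); WM=27; [15,26) fires=5
i=14 t=21 v=8: DROP (t<27-0); WM=27
i=15 t=31 v=7: → [30,41),[27,38),[24,35),[21,32); WM=28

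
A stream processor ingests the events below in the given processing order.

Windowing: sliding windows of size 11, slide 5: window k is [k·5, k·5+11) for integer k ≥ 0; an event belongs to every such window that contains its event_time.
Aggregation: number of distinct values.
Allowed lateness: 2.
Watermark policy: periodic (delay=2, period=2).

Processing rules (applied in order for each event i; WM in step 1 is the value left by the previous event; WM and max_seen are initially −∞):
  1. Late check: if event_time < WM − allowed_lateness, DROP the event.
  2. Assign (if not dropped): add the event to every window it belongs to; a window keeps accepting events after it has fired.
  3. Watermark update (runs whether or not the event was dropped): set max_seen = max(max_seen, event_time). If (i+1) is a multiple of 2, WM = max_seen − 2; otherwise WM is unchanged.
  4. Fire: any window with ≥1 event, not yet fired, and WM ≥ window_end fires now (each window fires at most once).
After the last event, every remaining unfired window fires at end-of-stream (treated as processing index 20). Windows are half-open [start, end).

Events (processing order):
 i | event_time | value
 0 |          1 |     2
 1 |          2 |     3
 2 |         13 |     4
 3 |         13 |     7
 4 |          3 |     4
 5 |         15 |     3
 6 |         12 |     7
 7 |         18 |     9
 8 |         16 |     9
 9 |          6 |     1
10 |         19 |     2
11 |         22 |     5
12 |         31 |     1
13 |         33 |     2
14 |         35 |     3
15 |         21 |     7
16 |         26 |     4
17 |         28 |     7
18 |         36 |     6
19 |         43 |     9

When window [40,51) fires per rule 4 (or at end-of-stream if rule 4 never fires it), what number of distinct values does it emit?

i=0 t=1 v=2: → [0,11); WM=−∞
i=1 t=2 v=3: → [0,11); WM=0
i=2 t=13 v=4: → [10,21),[5,16); WM=0
i=3 t=13 v=7: → [10,21),[5,16); WM=11; [0,11) fires=2
i=4 t=3 v=4: DROP (t<11-2); WM=11
i=5 t=15 v=3: → [15,26),[10,21),[5,16); WM=13
i=6 t=12 v=7: → [10,21),[5,16); WM=13
i=7 t=18 v=9: → [15,26),[10,21); WM=16; [5,16) fires=3
i=8 t=16 v=9: → [15,26),[10,21); WM=16
i=9 t=6 v=1: DROP (t<16-2); WM=16
i=10 t=19 v=2: → [15,26),[10,21); WM=16
i=11 t=22 v=5: → [20,31),[15,26); WM=20
i=12 t=31 v=1: → [30,41),[25,36); WM=20
i=13 t=33 v=2: → [30,41),[25,36); WM=31; [10,21) fires=5 [15,26) fires=4 [20,31) fires=1
i=14 t=35 v=3: → [35,46),[30,41),[25,36); WM=31
i=15 t=21 v=7: DROP (t<31-2); WM=33
i=16 t=26 v=4: DROP (t<33-2); WM=33
i=17 t=28 v=7: DROP (t<33-2); WM=33
i=18 t=36 v=6: → [35,46),[30,41); WM=33
i=19 t=43 v=9: → [40,51),[35,46); WM=41; [25,36) fires=3 [30,41) fires=4

1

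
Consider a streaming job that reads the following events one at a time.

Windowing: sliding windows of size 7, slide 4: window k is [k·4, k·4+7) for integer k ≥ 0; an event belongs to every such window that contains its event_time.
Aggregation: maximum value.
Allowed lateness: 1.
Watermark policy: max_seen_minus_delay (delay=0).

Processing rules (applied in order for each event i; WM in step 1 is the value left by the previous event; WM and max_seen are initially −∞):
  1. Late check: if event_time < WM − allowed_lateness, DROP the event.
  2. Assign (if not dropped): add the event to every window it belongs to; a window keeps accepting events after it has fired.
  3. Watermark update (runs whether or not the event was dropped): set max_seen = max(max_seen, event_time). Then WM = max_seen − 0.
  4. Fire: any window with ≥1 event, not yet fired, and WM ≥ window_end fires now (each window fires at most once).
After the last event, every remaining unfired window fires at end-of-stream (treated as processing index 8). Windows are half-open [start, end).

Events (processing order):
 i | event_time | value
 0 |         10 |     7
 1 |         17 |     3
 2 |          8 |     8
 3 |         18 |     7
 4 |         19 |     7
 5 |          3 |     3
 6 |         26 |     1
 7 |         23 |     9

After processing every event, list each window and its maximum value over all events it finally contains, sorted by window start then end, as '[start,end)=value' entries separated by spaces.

[4,11)=7 [8,15)=7 [12,19)=7 [16,23)=7 [20,27)=1 [24,31)=1

i=0 t=10 v=7: → [8,15),[4,11); WM=10
i=1 t=17 v=3: → [16,23),[12,19); WM=17; [4,11) fires=7 [8,15) fires=7
i=2 t=8 v=8: DROP (t<17-1); WM=17
i=3 t=18 v=7: → [16,23),[12,19); WM=18
i=4 t=19 v=7: → [16,23); WM=19; [12,19) fires=7
i=5 t=3 v=3: DROP (t<19-1); WM=19
i=6 t=26 v=1: → [24,31),[20,27); WM=26; [16,23) fires=7
i=7 t=23 v=9: DROP (t<26-1); WM=26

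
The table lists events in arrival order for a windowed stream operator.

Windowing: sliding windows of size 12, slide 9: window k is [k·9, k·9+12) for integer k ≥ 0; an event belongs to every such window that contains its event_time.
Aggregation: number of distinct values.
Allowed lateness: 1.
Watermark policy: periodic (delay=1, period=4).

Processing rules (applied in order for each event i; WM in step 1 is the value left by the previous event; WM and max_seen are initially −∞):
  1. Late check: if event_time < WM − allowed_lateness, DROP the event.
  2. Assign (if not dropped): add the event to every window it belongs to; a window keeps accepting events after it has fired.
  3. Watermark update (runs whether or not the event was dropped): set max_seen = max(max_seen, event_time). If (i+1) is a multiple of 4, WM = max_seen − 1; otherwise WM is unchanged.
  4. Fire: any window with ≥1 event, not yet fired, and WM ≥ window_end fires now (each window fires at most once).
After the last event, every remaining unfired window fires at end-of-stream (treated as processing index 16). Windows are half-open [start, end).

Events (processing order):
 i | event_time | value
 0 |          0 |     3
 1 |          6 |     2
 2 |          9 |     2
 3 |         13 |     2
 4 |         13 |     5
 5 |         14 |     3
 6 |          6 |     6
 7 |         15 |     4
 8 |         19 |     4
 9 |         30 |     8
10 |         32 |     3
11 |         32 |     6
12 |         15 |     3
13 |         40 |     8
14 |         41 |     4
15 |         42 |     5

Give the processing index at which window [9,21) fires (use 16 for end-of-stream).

11

i=0 t=0 v=3: → [0,12); WM=−∞
i=1 t=6 v=2: → [0,12); WM=−∞
i=2 t=9 v=2: → [9,21),[0,12); WM=−∞
i=3 t=13 v=2: → [9,21); WM=12; [0,12) fires=2
i=4 t=13 v=5: → [9,21); WM=12
i=5 t=14 v=3: → [9,21); WM=12
i=6 t=6 v=6: DROP (t<12-1); WM=12
i=7 t=15 v=4: → [9,21); WM=14
i=8 t=19 v=4: → [18,30),[9,21); WM=14
i=9 t=30 v=8: → [27,39); WM=14
i=10 t=32 v=3: → [27,39); WM=14
i=11 t=32 v=6: → [27,39); WM=31; [9,21) fires=4 [18,30) fires=1
i=12 t=15 v=3: DROP (t<31-1); WM=31
i=13 t=40 v=8: → [36,48); WM=31
i=14 t=41 v=4: → [36,48); WM=31
i=15 t=42 v=5: → [36,48); WM=41; [27,39) fires=3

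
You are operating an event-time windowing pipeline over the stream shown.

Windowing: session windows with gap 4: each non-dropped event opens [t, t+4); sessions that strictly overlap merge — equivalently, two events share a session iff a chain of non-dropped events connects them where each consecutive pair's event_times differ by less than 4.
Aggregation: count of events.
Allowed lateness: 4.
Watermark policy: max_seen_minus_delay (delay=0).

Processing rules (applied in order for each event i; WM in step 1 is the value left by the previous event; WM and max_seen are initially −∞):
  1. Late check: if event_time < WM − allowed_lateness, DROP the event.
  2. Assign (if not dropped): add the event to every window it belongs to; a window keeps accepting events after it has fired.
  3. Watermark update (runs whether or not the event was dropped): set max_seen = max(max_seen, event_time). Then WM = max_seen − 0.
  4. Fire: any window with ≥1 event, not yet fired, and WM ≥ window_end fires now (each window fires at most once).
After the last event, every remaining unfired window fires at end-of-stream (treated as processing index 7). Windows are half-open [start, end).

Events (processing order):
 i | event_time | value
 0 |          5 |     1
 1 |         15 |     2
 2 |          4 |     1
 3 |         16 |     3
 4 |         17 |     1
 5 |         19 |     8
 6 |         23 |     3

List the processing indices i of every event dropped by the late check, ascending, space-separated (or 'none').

2

i=0 t=5 v=1: → [5,9); WM=5
i=1 t=15 v=2: → [15,19); WM=15
i=2 t=4 v=1: DROP (t<15-4); WM=15
i=3 t=16 v=3: → [15,20); WM=16
i=4 t=17 v=1: → [15,21); WM=17
i=5 t=19 v=8: → [15,23); WM=19
i=6 t=23 v=3: → [23,27); WM=23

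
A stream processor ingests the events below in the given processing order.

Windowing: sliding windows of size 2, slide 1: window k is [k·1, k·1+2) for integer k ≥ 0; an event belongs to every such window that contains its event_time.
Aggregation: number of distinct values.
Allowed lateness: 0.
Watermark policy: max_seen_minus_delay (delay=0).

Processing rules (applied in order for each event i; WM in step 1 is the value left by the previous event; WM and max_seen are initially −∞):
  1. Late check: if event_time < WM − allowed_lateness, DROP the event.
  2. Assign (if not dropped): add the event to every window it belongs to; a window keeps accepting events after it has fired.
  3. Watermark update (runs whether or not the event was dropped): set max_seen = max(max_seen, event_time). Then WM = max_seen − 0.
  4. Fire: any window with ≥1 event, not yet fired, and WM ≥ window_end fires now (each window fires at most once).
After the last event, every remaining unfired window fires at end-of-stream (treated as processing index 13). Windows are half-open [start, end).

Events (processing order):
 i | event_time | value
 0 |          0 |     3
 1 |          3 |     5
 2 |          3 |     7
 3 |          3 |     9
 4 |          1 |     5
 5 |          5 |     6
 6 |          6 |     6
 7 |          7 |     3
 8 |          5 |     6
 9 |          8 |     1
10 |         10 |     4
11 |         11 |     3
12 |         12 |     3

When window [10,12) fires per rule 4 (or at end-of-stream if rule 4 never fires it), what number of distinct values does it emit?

i=0 t=0 v=3: → [0,2); WM=0
i=1 t=3 v=5: → [3,5),[2,4); WM=3; [0,2) fires=1
i=2 t=3 v=7: → [3,5),[2,4); WM=3
i=3 t=3 v=9: → [3,5),[2,4); WM=3
i=4 t=1 v=5: DROP (t<3-0); WM=3
i=5 t=5 v=6: → [5,7),[4,6); WM=5; [2,4) fires=3 [3,5) fires=3
i=6 t=6 v=6: → [6,8),[5,7); WM=6; [4,6) fires=1
i=7 t=7 v=3: → [7,9),[6,8); WM=7; [5,7) fires=1
i=8 t=5 v=6: DROP (t<7-0); WM=7
i=9 t=8 v=1: → [8,10),[7,9); WM=8; [6,8) fires=2
i=10 t=10 v=4: → [10,12),[9,11); WM=10; [7,9) fires=2 [8,10) fires=1
i=11 t=11 v=3: → [11,13),[10,12); WM=11; [9,11) fires=1
i=12 t=12 v=3: → [12,14),[11,13); WM=12; [10,12) fires=2

2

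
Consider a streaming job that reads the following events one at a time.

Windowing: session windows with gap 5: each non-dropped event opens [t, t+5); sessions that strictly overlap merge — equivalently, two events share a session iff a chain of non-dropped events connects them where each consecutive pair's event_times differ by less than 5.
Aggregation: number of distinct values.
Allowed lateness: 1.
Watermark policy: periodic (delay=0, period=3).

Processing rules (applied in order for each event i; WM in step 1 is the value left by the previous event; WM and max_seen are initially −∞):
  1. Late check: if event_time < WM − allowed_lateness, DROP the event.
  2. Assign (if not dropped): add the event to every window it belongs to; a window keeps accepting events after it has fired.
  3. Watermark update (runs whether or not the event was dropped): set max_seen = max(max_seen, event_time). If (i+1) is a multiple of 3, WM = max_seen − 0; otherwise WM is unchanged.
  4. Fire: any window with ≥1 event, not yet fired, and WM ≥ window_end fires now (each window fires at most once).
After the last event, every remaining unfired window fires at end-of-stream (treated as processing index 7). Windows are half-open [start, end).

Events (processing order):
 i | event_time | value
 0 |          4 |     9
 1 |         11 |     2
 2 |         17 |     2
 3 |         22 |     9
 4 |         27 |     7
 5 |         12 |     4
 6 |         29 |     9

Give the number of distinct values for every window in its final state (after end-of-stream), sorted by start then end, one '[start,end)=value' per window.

[4,9)=1 [11,16)=1 [17,22)=1 [22,27)=1 [27,34)=2

i=0 t=4 v=9: → [4,9); WM=−∞
i=1 t=11 v=2: → [11,16); WM=−∞
i=2 t=17 v=2: → [17,22); WM=17
i=3 t=22 v=9: → [22,27); WM=17
i=4 t=27 v=7: → [27,32); WM=17
i=5 t=12 v=4: DROP (t<17-1); WM=27
i=6 t=29 v=9: → [27,34); WM=27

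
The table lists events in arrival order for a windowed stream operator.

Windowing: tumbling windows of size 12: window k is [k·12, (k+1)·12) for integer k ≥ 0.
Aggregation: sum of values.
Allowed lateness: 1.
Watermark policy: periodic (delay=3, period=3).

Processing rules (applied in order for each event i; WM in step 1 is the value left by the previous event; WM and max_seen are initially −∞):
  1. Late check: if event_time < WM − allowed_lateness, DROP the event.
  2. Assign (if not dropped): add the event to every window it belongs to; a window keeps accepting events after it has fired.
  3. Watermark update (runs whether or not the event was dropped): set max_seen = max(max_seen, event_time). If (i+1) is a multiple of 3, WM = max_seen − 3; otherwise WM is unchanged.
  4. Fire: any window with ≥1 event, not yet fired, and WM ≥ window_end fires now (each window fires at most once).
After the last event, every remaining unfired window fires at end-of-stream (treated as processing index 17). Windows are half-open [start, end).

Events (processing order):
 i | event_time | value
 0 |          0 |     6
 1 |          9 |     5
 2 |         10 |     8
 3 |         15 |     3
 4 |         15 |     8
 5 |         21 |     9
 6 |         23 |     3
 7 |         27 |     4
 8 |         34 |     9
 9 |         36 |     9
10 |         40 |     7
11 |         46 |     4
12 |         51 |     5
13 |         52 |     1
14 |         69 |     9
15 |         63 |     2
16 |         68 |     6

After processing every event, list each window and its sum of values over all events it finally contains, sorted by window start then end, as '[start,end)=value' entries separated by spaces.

[0,12)=19 [12,24)=23 [24,36)=13 [36,48)=20 [48,60)=6 [60,72)=15

i=0 t=0 v=6: → [0,12); WM=−∞
i=1 t=9 v=5: → [0,12); WM=−∞
i=2 t=10 v=8: → [0,12); WM=7
i=3 t=15 v=3: → [12,24); WM=7
i=4 t=15 v=8: → [12,24); WM=7
i=5 t=21 v=9: → [12,24); WM=18; [0,12) fires=19
i=6 t=23 v=3: → [12,24); WM=18
i=7 t=27 v=4: → [24,36); WM=18
i=8 t=34 v=9: → [24,36); WM=31; [12,24) fires=23
i=9 t=36 v=9: → [36,48); WM=31
i=10 t=40 v=7: → [36,48); WM=31
i=11 t=46 v=4: → [36,48); WM=43; [24,36) fires=13
i=12 t=51 v=5: → [48,60); WM=43
i=13 t=52 v=1: → [48,60); WM=43
i=14 t=69 v=9: → [60,72); WM=66; [36,48) fires=20 [48,60) fires=6
i=15 t=63 v=2: DROP (t<66-1); WM=66
i=16 t=68 v=6: → [60,72); WM=66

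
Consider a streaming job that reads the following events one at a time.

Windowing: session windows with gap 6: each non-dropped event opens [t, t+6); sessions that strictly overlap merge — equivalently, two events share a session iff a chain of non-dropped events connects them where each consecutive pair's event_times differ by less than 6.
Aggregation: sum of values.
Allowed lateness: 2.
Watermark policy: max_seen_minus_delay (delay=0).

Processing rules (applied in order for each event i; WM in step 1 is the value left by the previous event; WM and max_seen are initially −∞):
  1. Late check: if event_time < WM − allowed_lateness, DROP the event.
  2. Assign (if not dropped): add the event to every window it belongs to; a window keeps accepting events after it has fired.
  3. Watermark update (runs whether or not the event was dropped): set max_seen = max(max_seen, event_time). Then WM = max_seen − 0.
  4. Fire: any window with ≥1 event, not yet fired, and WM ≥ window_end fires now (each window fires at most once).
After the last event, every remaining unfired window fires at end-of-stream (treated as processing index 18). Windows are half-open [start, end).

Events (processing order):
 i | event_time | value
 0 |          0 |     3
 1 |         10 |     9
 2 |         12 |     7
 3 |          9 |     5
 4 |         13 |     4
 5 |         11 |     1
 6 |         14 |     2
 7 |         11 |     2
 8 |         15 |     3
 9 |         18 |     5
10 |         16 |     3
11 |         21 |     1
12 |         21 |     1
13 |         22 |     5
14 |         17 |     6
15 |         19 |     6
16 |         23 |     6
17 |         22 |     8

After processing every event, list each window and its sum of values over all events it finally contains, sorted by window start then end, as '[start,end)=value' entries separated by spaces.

i=0 t=0 v=3: → [0,6); WM=0
i=1 t=10 v=9: → [10,16); WM=10
i=2 t=12 v=7: → [10,18); WM=12
i=3 t=9 v=5: DROP (t<12-2); WM=12
i=4 t=13 v=4: → [10,19); WM=13
i=5 t=11 v=1: → [10,19); WM=13
i=6 t=14 v=2: → [10,20); WM=14
i=7 t=11 v=2: DROP (t<14-2); WM=14
i=8 t=15 v=3: → [10,21); WM=15
i=9 t=18 v=5: → [10,24); WM=18
i=10 t=16 v=3: → [10,24); WM=18
i=11 t=21 v=1: → [10,27); WM=21
i=12 t=21 v=1: → [10,27); WM=21
i=13 t=22 v=5: → [10,28); WM=22
i=14 t=17 v=6: DROP (t<22-2); WM=22
i=15 t=19 v=6: DROP (t<22-2); WM=22
i=16 t=23 v=6: → [10,29); WM=23
i=17 t=22 v=8: → [10,29); WM=23

[0,6)=3 [10,29)=55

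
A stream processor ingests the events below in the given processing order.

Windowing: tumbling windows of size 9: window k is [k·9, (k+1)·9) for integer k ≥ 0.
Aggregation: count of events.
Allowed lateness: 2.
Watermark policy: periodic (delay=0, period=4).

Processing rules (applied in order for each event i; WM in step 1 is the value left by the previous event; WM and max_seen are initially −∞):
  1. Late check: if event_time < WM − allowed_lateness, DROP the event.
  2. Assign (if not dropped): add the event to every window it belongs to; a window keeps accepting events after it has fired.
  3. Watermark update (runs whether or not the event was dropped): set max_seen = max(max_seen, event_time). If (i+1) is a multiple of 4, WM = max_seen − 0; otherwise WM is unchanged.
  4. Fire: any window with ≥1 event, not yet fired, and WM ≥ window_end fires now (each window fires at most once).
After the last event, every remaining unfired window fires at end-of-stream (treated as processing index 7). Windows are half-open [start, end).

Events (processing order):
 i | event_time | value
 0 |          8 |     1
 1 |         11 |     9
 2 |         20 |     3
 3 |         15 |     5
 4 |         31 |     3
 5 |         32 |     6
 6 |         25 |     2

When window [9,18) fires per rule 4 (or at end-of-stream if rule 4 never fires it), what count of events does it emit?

i=0 t=8 v=1: → [0,9); WM=−∞
i=1 t=11 v=9: → [9,18); WM=−∞
i=2 t=20 v=3: → [18,27); WM=−∞
i=3 t=15 v=5: → [9,18); WM=20; [0,9) fires=1 [9,18) fires=2
i=4 t=31 v=3: → [27,36); WM=20
i=5 t=32 v=6: → [27,36); WM=20
i=6 t=25 v=2: → [18,27); WM=20

2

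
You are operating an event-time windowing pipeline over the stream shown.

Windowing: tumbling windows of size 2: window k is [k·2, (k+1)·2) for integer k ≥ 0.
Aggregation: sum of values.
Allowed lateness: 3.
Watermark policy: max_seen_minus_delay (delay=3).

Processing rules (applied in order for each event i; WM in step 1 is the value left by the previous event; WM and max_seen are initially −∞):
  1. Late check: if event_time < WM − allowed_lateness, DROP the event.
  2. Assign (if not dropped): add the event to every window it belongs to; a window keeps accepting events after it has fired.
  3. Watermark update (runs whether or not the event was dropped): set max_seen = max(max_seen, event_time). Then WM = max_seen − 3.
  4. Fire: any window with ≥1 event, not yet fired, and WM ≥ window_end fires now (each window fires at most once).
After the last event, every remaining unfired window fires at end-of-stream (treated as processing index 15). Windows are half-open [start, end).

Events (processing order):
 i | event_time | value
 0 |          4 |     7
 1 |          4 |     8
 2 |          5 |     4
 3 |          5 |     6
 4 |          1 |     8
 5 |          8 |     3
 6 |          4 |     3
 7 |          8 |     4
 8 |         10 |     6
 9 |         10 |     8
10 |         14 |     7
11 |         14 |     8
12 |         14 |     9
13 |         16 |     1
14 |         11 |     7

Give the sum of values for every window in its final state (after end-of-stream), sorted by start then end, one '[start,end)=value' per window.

[0,2)=8 [4,6)=28 [8,10)=7 [10,12)=21 [14,16)=24 [16,18)=1

i=0 t=4 v=7: → [4,6); WM=1
i=1 t=4 v=8: → [4,6); WM=1
i=2 t=5 v=4: → [4,6); WM=2
i=3 t=5 v=6: → [4,6); WM=2
i=4 t=1 v=8: → [0,2); WM=2; [0,2) fires=8
i=5 t=8 v=3: → [8,10); WM=5
i=6 t=4 v=3: → [4,6); WM=5
i=7 t=8 v=4: → [8,10); WM=5
i=8 t=10 v=6: → [10,12); WM=7; [4,6) fires=28
i=9 t=10 v=8: → [10,12); WM=7
i=10 t=14 v=7: → [14,16); WM=11; [8,10) fires=7
i=11 t=14 v=8: → [14,16); WM=11
i=12 t=14 v=9: → [14,16); WM=11
i=13 t=16 v=1: → [16,18); WM=13; [10,12) fires=14
i=14 t=11 v=7: → [10,12); WM=13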